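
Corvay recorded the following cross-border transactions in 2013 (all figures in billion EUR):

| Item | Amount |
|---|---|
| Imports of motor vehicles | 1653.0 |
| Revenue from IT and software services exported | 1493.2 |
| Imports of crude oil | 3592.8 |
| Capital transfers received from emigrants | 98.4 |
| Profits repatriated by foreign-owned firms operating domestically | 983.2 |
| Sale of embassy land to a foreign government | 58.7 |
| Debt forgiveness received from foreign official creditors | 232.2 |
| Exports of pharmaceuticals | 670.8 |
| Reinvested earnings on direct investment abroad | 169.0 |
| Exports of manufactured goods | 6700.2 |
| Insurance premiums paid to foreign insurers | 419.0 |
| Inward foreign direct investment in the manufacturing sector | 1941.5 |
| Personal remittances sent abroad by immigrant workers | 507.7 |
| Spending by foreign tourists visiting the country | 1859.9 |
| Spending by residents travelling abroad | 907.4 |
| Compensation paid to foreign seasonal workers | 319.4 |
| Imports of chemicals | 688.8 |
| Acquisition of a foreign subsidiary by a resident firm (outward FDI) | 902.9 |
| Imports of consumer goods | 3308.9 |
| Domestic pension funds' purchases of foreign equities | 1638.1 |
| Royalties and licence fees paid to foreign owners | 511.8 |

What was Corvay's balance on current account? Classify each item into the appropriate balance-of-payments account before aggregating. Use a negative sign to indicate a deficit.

-1998.9

Goods: -1653.0 + 670.8 - 3308.9 + 6700.2 - 3592.8 - 688.8 = -1872.5
Services: 1493.2 - 907.4 - 511.8 + 1859.9 - 419.0 = 1514.9
Primary income: -983.2 - 319.4 + 169.0 = -1133.6
Secondary income: -507.7
Current account = (-1872.5) + 1514.9 + (-1133.6) + (-507.7) = -1998.9
(Excluded from the current account — capital account: capital transfers received from emigrants 98.4, sale of embassy land to a foreign government 58.7, debt forgiveness received from foreign official creditors 232.2; financial account: inward foreign direct investment in the manufacturing sector 1941.5, acquisition of a foreign subsidiary by a resident firm (outward FDI) 902.9, domestic pension funds' purchases of foreign equities 1638.1.)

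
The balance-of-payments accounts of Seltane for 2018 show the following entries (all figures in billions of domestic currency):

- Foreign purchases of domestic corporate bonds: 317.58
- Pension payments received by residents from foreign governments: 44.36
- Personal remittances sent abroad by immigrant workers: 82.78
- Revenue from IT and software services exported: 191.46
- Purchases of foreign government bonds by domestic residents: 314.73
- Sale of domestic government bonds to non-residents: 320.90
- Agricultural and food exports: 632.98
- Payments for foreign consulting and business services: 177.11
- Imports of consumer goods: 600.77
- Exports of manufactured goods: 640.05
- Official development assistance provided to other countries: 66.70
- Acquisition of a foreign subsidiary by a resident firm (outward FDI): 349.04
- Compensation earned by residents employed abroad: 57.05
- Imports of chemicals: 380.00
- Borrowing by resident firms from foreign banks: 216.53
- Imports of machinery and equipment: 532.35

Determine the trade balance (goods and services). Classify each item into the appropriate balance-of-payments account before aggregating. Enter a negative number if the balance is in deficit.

Goods: -380.00 - 532.35 + 632.98 + 640.05 - 600.77 = -240.09
Services: 191.46 - 177.11 = 14.35
Trade balance = -240.09 + 14.35 = -225.74
(Excluded from the trade balance — financial account: foreign purchases of domestic corporate bonds 317.58, purchases of foreign government bonds by domestic residents 314.73, sale of domestic government bonds to non-residents 320.90, acquisition of a foreign subsidiary by a resident firm (outward FDI) 349.04, borrowing by resident firms from foreign banks 216.53; secondary income: pension payments received by residents from foreign governments 44.36, personal remittances sent abroad by immigrant workers 82.78, official development assistance provided to other countries 66.70; primary income: compensation earned by residents employed abroad 57.05.)

-225.74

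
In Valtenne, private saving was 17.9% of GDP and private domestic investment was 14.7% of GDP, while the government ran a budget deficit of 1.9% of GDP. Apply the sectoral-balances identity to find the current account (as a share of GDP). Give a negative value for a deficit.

By the sectoral-balances identity, CA = (S_private - I) + (T - G).
Private balance = 17.9 - 14.7 = 3.2
Government balance (T - G) = -1.9
CA = 3.2 + (-1.9) = 1.3

1.3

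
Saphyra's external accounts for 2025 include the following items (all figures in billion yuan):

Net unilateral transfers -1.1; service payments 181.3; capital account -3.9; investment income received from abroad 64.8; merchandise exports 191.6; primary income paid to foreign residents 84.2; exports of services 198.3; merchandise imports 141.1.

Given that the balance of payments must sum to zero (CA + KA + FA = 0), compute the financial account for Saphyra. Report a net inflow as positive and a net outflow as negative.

-43.1

Goods balance = 191.6 - 141.1 = 50.5
Services balance = 198.3 - 181.3 = 17.0
Trade balance (goods + services) = 50.5 + 17.0 = 67.5
Net primary income = 64.8 - 84.2 = -19.4
Net secondary income = -1.1
Current account = 67.5 + (-19.4) + (-1.1) = 47.0
Financial account = -(47.0 + (-3.9)) = -43.1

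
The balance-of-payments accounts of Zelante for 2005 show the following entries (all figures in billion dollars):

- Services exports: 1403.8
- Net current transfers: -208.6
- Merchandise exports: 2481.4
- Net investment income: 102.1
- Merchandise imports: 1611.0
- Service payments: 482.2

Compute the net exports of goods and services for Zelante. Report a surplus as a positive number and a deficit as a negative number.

1792.0

Goods balance = 2481.4 - 1611.0 = 870.4
Services balance = 1403.8 - 482.2 = 921.6
Trade balance (goods + services) = 870.4 + 921.6 = 1792.0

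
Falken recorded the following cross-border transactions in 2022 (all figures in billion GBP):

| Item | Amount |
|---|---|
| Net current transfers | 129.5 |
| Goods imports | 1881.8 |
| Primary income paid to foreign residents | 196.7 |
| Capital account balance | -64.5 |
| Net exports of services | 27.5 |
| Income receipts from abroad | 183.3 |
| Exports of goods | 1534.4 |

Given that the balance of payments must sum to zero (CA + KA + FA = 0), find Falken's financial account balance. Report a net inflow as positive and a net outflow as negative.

268.3

Goods balance = 1534.4 - 1881.8 = -347.4
Services balance = 27.5
Trade balance (goods + services) = -347.4 + 27.5 = -319.9
Net primary income = 183.3 - 196.7 = -13.4
Net secondary income = 129.5
Current account = -319.9 + (-13.4) + 129.5 = -203.8
Financial account = -(-203.8 + (-64.5)) = 268.3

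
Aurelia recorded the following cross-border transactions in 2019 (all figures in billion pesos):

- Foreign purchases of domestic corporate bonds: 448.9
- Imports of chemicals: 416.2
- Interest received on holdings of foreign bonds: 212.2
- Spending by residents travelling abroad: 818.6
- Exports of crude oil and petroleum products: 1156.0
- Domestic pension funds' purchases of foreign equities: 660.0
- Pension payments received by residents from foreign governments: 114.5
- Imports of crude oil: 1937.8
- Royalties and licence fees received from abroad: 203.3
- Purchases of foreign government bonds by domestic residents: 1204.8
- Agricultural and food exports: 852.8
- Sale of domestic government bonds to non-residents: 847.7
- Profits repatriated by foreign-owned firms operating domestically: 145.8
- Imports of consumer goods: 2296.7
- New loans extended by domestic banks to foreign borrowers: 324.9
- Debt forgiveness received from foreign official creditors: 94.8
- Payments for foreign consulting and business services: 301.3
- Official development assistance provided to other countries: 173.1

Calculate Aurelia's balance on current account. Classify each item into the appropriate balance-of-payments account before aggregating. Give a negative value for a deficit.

Goods: -2296.7 - 416.2 + 1156.0 + 852.8 - 1937.8 = -2641.9
Services: -301.3 + 203.3 - 818.6 = -916.6
Primary income: 212.2 - 145.8 = 66.4
Secondary income: 114.5 - 173.1 = -58.6
Current account = (-2641.9) + (-916.6) + 66.4 + (-58.6) = -3550.7
(Excluded from the current account — financial account: foreign purchases of domestic corporate bonds 448.9, domestic pension funds' purchases of foreign equities 660.0, purchases of foreign government bonds by domestic residents 1204.8, sale of domestic government bonds to non-residents 847.7, new loans extended by domestic banks to foreign borrowers 324.9; capital account: debt forgiveness received from foreign official creditors 94.8.)

-3550.7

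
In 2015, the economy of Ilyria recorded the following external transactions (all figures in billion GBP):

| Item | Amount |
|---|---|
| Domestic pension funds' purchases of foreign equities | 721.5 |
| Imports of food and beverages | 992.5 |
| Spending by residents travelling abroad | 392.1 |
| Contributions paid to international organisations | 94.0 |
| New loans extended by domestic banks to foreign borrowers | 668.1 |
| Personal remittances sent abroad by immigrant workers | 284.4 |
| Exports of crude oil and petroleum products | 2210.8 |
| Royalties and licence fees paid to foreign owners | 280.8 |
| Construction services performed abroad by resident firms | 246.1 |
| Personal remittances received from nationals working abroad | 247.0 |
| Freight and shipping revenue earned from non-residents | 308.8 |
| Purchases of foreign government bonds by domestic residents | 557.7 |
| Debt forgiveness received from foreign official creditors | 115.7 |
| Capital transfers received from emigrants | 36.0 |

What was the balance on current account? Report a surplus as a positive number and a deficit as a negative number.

968.9

Goods: 2210.8 - 992.5 = 1218.3
Services: 246.1 - 280.8 + 308.8 - 392.1 = -118.0
Secondary income: -94.0 + 247.0 - 284.4 = -131.4
Current account = 1218.3 + (-118.0) + (-131.4) = 968.9
(Excluded from the current account — financial account: domestic pension funds' purchases of foreign equities 721.5, new loans extended by domestic banks to foreign borrowers 668.1, purchases of foreign government bonds by domestic residents 557.7; capital account: debt forgiveness received from foreign official creditors 115.7, capital transfers received from emigrants 36.0.)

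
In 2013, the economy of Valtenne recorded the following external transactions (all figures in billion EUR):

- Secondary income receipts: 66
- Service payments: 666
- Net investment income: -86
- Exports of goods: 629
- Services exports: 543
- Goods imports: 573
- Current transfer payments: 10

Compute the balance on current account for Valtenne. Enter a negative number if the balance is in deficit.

Goods balance = 629 - 573 = 56
Services balance = 543 - 666 = -123
Trade balance (goods + services) = 56 + (-123) = -67
Net primary income = -86
Net secondary income = 66 - 10 = 56
Current account = -67 + (-86) + 56 = -97

-97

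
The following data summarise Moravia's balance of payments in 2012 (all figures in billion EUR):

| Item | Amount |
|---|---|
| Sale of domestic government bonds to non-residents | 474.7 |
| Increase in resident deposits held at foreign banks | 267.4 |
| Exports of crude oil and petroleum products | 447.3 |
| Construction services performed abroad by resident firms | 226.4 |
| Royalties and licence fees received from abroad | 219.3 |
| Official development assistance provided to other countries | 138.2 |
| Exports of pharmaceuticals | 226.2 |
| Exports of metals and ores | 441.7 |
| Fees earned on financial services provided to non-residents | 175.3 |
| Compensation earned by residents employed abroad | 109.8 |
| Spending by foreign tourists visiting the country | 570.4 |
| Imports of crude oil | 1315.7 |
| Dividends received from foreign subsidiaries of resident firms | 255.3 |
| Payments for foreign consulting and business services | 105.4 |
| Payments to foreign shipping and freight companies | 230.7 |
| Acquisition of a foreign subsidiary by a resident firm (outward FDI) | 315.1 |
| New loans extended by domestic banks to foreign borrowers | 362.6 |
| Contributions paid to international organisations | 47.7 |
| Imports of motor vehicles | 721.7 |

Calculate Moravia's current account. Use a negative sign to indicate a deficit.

Goods: -721.7 - 1315.7 + 441.7 + 226.2 + 447.3 = -922.2
Services: 226.4 + 219.3 + 570.4 - 105.4 - 230.7 + 175.3 = 855.3
Primary income: 109.8 + 255.3 = 365.1
Secondary income: -138.2 - 47.7 = -185.9
Current account = (-922.2) + 855.3 + 365.1 + (-185.9) = 112.3
(Excluded from the current account — financial account: sale of domestic government bonds to non-residents 474.7, increase in resident deposits held at foreign banks 267.4, acquisition of a foreign subsidiary by a resident firm (outward FDI) 315.1, new loans extended by domestic banks to foreign borrowers 362.6.)

112.3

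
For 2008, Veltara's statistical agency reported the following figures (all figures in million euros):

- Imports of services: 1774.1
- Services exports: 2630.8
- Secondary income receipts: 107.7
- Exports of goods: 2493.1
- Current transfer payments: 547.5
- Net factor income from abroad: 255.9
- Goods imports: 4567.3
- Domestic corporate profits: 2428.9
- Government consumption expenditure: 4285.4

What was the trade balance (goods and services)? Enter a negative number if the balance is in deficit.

Goods balance = 2493.1 - 4567.3 = -2074.2
Services balance = 2630.8 - 1774.1 = 856.7
Trade balance (goods + services) = -2074.2 + 856.7 = -1217.5

-1217.5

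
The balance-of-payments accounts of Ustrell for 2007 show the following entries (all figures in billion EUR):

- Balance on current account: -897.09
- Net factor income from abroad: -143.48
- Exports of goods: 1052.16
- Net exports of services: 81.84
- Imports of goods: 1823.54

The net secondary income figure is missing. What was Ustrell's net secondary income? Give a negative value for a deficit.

Current account = goods balance + services balance + net primary income + net secondary income
Sum of the known components = -833.02
Net secondary income = CA - (known components) = -897.09 - (-833.02) = -64.07

-64.07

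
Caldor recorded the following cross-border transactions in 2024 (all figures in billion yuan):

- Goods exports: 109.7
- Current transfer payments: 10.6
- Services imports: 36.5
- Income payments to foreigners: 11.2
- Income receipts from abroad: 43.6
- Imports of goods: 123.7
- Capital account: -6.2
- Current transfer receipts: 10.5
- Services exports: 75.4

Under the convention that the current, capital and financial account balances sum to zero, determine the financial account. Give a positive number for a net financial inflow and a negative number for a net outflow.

Goods balance = 109.7 - 123.7 = -14.0
Services balance = 75.4 - 36.5 = 38.9
Trade balance (goods + services) = -14.0 + 38.9 = 24.9
Net primary income = 43.6 - 11.2 = 32.4
Net secondary income = 10.5 - 10.6 = -0.1
Current account = 24.9 + 32.4 + (-0.1) = 57.2
Financial account = -(57.2 + (-6.2)) = -51.0

-51.0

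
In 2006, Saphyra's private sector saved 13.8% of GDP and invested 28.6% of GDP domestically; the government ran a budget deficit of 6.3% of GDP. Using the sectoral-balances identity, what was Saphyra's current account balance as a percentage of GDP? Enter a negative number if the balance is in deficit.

-21.1

By the sectoral-balances identity, CA = (S_private - I) + (T - G).
Private balance = 13.8 - 28.6 = -14.8
Government balance (T - G) = -6.3
CA = -14.8 + (-6.3) = -21.1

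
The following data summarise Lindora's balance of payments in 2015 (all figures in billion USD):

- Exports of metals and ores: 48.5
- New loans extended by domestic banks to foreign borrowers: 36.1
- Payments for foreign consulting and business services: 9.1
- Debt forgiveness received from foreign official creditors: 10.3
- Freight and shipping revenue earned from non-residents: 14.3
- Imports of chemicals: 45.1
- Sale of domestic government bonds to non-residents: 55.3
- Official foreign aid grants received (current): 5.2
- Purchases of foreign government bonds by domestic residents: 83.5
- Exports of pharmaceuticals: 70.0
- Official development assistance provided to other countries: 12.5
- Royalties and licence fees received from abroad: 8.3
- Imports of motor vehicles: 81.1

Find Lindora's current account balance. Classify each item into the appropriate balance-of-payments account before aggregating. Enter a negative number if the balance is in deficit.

Goods: -81.1 + 70.0 - 45.1 + 48.5 = -7.7
Services: 14.3 + 8.3 - 9.1 = 13.5
Secondary income: -12.5 + 5.2 = -7.3
Current account = (-7.7) + 13.5 + (-7.3) = -1.5
(Excluded from the current account — financial account: new loans extended by domestic banks to foreign borrowers 36.1, sale of domestic government bonds to non-residents 55.3, purchases of foreign government bonds by domestic residents 83.5; capital account: debt forgiveness received from foreign official creditors 10.3.)

-1.5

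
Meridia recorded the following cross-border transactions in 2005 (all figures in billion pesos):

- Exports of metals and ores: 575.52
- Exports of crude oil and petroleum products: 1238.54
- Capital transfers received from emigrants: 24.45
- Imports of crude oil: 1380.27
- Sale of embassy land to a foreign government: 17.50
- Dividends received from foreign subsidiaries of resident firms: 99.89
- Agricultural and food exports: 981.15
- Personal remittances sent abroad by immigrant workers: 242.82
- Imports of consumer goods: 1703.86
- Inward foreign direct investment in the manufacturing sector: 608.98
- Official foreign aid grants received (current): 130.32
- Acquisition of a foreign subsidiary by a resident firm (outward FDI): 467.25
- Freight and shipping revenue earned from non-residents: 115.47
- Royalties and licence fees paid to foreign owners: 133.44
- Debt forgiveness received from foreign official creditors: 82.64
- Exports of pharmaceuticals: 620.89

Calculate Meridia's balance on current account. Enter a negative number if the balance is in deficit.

Goods: -1703.86 + 620.89 - 1380.27 + 1238.54 + 981.15 + 575.52 = 331.97
Services: -133.44 + 115.47 = -17.97
Primary income: 99.89
Secondary income: -242.82 + 130.32 = -112.50
Current account = 331.97 + (-17.97) + 99.89 + (-112.50) = 301.39
(Excluded from the current account — capital account: capital transfers received from emigrants 24.45, sale of embassy land to a foreign government 17.50, debt forgiveness received from foreign official creditors 82.64; financial account: inward foreign direct investment in the manufacturing sector 608.98, acquisition of a foreign subsidiary by a resident firm (outward FDI) 467.25.)

301.39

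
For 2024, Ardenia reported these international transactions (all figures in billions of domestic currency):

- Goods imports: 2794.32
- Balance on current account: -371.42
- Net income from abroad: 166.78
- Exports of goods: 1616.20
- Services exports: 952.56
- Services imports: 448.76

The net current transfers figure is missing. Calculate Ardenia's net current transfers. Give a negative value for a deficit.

Current account = goods balance + services balance + net primary income + net secondary income
Sum of the known components = -507.54
Net current transfers = CA - (known components) = -371.42 - (-507.54) = 136.12

136.12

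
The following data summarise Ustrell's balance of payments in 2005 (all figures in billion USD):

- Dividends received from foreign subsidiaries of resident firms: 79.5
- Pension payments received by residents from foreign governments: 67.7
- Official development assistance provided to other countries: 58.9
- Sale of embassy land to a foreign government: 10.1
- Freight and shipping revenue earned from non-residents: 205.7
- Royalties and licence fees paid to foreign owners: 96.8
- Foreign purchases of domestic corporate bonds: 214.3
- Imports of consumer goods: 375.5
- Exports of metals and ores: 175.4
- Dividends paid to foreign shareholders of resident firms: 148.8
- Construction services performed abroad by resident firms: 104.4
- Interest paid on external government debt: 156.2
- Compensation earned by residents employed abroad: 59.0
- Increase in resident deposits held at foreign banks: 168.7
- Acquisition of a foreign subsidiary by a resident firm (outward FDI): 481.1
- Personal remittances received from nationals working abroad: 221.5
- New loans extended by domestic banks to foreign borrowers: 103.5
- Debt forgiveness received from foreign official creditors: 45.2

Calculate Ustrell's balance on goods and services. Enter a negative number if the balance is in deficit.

13.2

Goods: -375.5 + 175.4 = -200.1
Services: 205.7 + 104.4 - 96.8 = 213.3
Trade balance = -200.1 + 213.3 = 13.2
(Excluded from the trade balance — primary income: dividends received from foreign subsidiaries of resident firms 79.5, dividends paid to foreign shareholders of resident firms 148.8, interest paid on external government debt 156.2, compensation earned by residents employed abroad 59.0; secondary income: pension payments received by residents from foreign governments 67.7, official development assistance provided to other countries 58.9, personal remittances received from nationals working abroad 221.5; capital account: sale of embassy land to a foreign government 10.1, debt forgiveness received from foreign official creditors 45.2; financial account: foreign purchases of domestic corporate bonds 214.3, increase in resident deposits held at foreign banks 168.7, acquisition of a foreign subsidiary by a resident firm (outward FDI) 481.1, new loans extended by domestic banks to foreign borrowers 103.5.)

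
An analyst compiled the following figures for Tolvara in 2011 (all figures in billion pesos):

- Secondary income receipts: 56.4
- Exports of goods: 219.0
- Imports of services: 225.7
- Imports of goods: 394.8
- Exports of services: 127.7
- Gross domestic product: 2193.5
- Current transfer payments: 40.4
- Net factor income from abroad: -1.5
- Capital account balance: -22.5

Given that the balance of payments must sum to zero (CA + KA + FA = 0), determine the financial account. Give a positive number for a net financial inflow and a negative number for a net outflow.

Goods balance = 219.0 - 394.8 = -175.8
Services balance = 127.7 - 225.7 = -98.0
Trade balance (goods + services) = -175.8 + (-98.0) = -273.8
Net primary income = -1.5
Net secondary income = 56.4 - 40.4 = 16.0
Current account = -273.8 + (-1.5) + 16.0 = -259.3
Financial account = -(-259.3 + (-22.5)) = 281.8

281.8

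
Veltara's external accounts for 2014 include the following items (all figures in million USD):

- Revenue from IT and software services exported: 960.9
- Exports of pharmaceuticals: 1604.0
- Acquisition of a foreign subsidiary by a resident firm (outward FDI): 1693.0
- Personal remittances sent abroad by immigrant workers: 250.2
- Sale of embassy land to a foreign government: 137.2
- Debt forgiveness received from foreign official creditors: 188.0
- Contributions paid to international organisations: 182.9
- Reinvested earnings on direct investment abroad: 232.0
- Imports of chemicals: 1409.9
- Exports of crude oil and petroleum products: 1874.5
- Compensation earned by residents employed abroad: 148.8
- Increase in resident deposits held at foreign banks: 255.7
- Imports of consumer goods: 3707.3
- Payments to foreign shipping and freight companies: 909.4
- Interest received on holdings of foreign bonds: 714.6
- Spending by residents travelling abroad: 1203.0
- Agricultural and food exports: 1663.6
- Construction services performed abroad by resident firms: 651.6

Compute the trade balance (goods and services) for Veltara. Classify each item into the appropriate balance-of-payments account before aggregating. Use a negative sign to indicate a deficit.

-475.0

Goods: -3707.3 + 1874.5 - 1409.9 + 1663.6 + 1604.0 = 24.9
Services: 960.9 + 651.6 - 909.4 - 1203.0 = -499.9
Trade balance = 24.9 + (-499.9) = -475.0
(Excluded from the trade balance — financial account: acquisition of a foreign subsidiary by a resident firm (outward FDI) 1693.0, increase in resident deposits held at foreign banks 255.7; secondary income: personal remittances sent abroad by immigrant workers 250.2, contributions paid to international organisations 182.9; capital account: sale of embassy land to a foreign government 137.2, debt forgiveness received from foreign official creditors 188.0; primary income: reinvested earnings on direct investment abroad 232.0, compensation earned by residents employed abroad 148.8, interest received on holdings of foreign bonds 714.6.)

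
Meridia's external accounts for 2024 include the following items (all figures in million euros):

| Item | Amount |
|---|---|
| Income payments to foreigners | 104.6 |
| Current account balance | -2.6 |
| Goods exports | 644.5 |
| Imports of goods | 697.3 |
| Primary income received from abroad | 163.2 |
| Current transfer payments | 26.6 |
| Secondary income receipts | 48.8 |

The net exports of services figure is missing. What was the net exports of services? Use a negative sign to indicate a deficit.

-30.6

Current account = goods balance + services balance + net primary income + net secondary income
Sum of the known components = 28.0
Net exports of services = CA - (known components) = -2.6 - 28.0 = -30.6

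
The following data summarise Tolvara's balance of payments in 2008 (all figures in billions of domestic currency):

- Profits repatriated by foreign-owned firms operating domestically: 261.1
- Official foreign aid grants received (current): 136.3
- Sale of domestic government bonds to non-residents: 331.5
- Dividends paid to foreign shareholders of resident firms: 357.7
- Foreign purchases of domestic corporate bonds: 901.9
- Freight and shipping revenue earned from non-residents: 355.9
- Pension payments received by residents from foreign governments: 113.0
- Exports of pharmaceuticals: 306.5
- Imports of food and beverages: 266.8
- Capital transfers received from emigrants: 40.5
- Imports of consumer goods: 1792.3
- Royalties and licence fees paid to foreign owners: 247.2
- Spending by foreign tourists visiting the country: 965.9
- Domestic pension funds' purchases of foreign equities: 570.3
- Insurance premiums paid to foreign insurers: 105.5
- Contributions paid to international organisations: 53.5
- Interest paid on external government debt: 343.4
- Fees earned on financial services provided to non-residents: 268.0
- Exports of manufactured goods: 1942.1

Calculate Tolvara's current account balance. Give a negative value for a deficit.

Goods: 1942.1 - 266.8 + 306.5 - 1792.3 = 189.5
Services: -105.5 - 247.2 + 355.9 + 268.0 + 965.9 = 1237.1
Primary income: -357.7 - 343.4 - 261.1 = -962.2
Secondary income: 113.0 - 53.5 + 136.3 = 195.8
Current account = 189.5 + 1237.1 + (-962.2) + 195.8 = 660.2
(Excluded from the current account — financial account: sale of domestic government bonds to non-residents 331.5, foreign purchases of domestic corporate bonds 901.9, domestic pension funds' purchases of foreign equities 570.3; capital account: capital transfers received from emigrants 40.5.)

660.2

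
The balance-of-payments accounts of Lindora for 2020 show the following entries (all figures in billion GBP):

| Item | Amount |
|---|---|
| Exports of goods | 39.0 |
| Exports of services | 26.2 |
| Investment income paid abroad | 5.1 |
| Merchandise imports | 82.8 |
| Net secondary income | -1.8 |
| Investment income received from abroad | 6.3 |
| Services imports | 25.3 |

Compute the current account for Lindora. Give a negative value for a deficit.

Goods balance = 39.0 - 82.8 = -43.8
Services balance = 26.2 - 25.3 = 0.9
Trade balance (goods + services) = -43.8 + 0.9 = -42.9
Net primary income = 6.3 - 5.1 = 1.2
Net secondary income = -1.8
Current account = -42.9 + 1.2 + (-1.8) = -43.5

-43.5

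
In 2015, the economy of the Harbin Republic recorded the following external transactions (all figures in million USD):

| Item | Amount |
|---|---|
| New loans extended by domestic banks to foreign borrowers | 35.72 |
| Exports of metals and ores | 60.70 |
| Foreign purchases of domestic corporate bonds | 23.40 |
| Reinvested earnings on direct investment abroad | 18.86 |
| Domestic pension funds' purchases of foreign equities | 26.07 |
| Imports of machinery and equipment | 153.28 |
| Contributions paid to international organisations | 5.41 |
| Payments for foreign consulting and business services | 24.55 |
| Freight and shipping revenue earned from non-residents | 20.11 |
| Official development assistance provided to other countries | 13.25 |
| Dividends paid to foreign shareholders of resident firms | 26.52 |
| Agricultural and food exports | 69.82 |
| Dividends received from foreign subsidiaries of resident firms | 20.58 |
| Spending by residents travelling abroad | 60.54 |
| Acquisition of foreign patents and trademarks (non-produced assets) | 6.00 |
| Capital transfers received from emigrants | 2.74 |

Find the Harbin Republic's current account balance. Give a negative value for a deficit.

-93.48

Goods: 69.82 - 153.28 + 60.70 = -22.76
Services: -60.54 - 24.55 + 20.11 = -64.98
Primary income: 18.86 + 20.58 - 26.52 = 12.92
Secondary income: -13.25 - 5.41 = -18.66
Current account = (-22.76) + (-64.98) + 12.92 + (-18.66) = -93.48
(Excluded from the current account — financial account: new loans extended by domestic banks to foreign borrowers 35.72, foreign purchases of domestic corporate bonds 23.40, domestic pension funds' purchases of foreign equities 26.07; capital account: acquisition of foreign patents and trademarks (non-produced assets) 6.00, capital transfers received from emigrants 2.74.)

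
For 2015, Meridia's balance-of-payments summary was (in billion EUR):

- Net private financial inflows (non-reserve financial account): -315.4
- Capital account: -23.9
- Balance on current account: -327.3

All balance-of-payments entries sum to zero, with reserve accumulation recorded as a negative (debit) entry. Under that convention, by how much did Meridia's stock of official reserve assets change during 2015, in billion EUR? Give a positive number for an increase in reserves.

-666.6

Official reserve transactions balance = -((-327.3) + (-23.9) + (-315.4)) = 666.6
An accumulation of reserves is recorded as a debit (negative entry), so the change in the stock of reserves is the negative of that balance.
Change in official reserves = -(666.6) = -666.6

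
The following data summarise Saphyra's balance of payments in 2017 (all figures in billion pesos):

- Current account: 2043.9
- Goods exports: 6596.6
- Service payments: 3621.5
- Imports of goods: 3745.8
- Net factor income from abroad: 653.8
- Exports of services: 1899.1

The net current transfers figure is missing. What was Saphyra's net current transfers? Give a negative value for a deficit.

261.7

Current account = goods balance + services balance + net primary income + net secondary income
Sum of the known components = 1782.2
Net current transfers = CA - (known components) = 2043.9 - 1782.2 = 261.7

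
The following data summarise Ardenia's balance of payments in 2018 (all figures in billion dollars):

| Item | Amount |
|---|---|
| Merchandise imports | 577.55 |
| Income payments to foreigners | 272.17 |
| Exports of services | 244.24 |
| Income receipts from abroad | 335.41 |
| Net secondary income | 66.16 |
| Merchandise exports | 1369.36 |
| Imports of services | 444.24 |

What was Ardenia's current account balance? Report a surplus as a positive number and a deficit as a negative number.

721.21

Goods balance = 1369.36 - 577.55 = 791.81
Services balance = 244.24 - 444.24 = -200.00
Trade balance (goods + services) = 791.81 + (-200.00) = 591.81
Net primary income = 335.41 - 272.17 = 63.24
Net secondary income = 66.16
Current account = 591.81 + 63.24 + 66.16 = 721.21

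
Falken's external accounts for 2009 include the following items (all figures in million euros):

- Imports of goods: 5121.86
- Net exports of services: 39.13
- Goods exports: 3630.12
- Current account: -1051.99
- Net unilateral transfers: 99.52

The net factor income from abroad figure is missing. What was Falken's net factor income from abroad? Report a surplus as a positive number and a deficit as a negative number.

301.10

Current account = goods balance + services balance + net primary income + net secondary income
Sum of the known components = -1353.09
Net factor income from abroad = CA - (known components) = -1051.99 - (-1353.09) = 301.10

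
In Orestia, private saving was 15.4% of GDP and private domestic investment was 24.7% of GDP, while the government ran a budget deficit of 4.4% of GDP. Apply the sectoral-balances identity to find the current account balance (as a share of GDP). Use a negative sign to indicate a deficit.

-13.7

By the sectoral-balances identity, CA = (S_private - I) + (T - G).
Private balance = 15.4 - 24.7 = -9.3
Government balance (T - G) = -4.4
CA = -9.3 + (-4.4) = -13.7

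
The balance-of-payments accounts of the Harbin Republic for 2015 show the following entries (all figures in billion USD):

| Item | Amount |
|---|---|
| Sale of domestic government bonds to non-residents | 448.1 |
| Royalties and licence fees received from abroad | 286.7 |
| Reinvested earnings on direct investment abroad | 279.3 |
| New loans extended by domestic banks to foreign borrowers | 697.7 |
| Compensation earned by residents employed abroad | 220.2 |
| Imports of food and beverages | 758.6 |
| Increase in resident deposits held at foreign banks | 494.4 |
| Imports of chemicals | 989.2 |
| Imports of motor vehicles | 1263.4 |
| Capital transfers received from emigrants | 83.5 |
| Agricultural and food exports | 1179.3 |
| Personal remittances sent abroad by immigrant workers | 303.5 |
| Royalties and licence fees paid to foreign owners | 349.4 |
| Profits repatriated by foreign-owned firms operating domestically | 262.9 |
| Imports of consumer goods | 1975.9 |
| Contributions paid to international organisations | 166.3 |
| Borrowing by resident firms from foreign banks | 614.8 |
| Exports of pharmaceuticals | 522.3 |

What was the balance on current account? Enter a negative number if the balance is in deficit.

Goods: -758.6 - 1263.4 - 1975.9 - 989.2 + 522.3 + 1179.3 = -3285.5
Services: -349.4 + 286.7 = -62.7
Primary income: 279.3 + 220.2 - 262.9 = 236.6
Secondary income: -166.3 - 303.5 = -469.8
Current account = (-3285.5) + (-62.7) + 236.6 + (-469.8) = -3581.4
(Excluded from the current account — financial account: sale of domestic government bonds to non-residents 448.1, new loans extended by domestic banks to foreign borrowers 697.7, increase in resident deposits held at foreign banks 494.4, borrowing by resident firms from foreign banks 614.8; capital account: capital transfers received from emigrants 83.5.)

-3581.4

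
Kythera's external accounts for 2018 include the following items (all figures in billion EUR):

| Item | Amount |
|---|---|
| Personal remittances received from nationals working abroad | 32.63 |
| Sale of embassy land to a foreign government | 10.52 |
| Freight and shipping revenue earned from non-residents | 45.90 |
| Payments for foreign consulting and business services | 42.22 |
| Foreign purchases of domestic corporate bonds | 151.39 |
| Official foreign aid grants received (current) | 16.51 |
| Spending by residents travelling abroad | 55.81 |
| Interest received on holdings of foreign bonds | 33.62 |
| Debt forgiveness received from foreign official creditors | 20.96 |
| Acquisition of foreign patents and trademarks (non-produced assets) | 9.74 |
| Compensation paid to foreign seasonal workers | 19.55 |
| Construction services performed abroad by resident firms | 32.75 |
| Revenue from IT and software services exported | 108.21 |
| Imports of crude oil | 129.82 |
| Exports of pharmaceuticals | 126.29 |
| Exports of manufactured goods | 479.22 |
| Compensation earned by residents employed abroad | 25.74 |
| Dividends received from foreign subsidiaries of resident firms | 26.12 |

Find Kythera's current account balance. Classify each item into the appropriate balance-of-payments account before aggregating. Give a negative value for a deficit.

679.59

Goods: 479.22 + 126.29 - 129.82 = 475.69
Services: 45.90 + 108.21 - 42.22 + 32.75 - 55.81 = 88.83
Primary income: 25.74 - 19.55 + 26.12 + 33.62 = 65.93
Secondary income: 32.63 + 16.51 = 49.14
Current account = 475.69 + 88.83 + 65.93 + 49.14 = 679.59
(Excluded from the current account — capital account: sale of embassy land to a foreign government 10.52, debt forgiveness received from foreign official creditors 20.96, acquisition of foreign patents and trademarks (non-produced assets) 9.74; financial account: foreign purchases of domestic corporate bonds 151.39.)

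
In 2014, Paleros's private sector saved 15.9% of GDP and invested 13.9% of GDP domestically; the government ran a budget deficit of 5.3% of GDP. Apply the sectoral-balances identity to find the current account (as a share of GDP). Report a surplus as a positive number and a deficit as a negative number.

-3.3

By the sectoral-balances identity, CA = (S_private - I) + (T - G).
Private balance = 15.9 - 13.9 = 2.0
Government balance (T - G) = -5.3
CA = 2.0 + (-5.3) = -3.3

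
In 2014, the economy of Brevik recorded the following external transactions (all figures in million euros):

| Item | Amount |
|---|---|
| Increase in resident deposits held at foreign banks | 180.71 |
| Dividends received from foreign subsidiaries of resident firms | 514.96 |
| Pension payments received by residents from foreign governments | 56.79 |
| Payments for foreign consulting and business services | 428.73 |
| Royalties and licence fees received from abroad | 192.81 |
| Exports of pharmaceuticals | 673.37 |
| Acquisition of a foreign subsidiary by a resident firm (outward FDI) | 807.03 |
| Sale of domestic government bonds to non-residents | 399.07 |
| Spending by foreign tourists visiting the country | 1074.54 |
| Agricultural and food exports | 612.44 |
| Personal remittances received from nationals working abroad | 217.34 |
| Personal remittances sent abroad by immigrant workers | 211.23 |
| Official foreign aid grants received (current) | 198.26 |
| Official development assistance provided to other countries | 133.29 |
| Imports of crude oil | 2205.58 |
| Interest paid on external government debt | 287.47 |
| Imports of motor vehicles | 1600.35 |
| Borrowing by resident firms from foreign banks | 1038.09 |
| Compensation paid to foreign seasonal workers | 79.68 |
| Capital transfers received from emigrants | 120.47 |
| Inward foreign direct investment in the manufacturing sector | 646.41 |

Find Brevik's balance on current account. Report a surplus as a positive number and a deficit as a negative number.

-1405.82

Goods: 673.37 + 612.44 - 2205.58 - 1600.35 = -2520.12
Services: 192.81 - 428.73 + 1074.54 = 838.62
Primary income: -287.47 - 79.68 + 514.96 = 147.81
Secondary income: 198.26 + 56.79 + 217.34 - 211.23 - 133.29 = 127.87
Current account = (-2520.12) + 838.62 + 147.81 + 127.87 = -1405.82
(Excluded from the current account — financial account: increase in resident deposits held at foreign banks 180.71, acquisition of a foreign subsidiary by a resident firm (outward FDI) 807.03, sale of domestic government bonds to non-residents 399.07, borrowing by resident firms from foreign banks 1038.09, inward foreign direct investment in the manufacturing sector 646.41; capital account: capital transfers received from emigrants 120.47.)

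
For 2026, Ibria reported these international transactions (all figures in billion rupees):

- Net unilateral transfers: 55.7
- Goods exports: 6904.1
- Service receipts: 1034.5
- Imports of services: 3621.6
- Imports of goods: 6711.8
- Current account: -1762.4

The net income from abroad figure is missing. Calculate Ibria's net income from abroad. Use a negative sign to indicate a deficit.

Current account = goods balance + services balance + net primary income + net secondary income
Sum of the known components = -2339.1
Net income from abroad = CA - (known components) = -1762.4 - (-2339.1) = 576.7

576.7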